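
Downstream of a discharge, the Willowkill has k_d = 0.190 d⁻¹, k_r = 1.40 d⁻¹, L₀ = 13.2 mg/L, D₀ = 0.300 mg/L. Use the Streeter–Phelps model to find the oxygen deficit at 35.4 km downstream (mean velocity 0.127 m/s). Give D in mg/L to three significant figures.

Travel time t = x/v = 35.4 km / (0.127 m/s) = 35400 m / 0.127 m/s = 278700 s = 3.226 d.
k_d L₀/(k_r−k_d) = 0.190×13.2/(1.40−0.190) = 2.508/1.210 = 2.073 mg/L.
e^(−k_d t) = e^(−0.190×3.226) = 0.5417; e^(−k_r t) = e^(−1.40×3.226) = 0.01093.
D = 2.073 × (0.5417 − 0.01093) + 0.300 × 0.01093 = 1.100 + 0.003278 = 1.104 mg/L.

D ≈ 1.10 mg/L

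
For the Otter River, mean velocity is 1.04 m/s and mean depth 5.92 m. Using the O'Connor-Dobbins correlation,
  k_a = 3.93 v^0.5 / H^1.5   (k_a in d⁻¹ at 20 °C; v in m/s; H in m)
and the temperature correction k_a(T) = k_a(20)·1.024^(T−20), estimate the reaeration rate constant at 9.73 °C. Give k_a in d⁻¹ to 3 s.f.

k_a ≈ 0.218 d⁻¹

k_a(20) = 3.93 × 1.04^0.5 / 5.92^1.5 = 3.93 × 1.020 / 14.40 = 0.2782 d⁻¹.
k_a(9.73) = 0.2782 × 1.024^(9.73−20) = 0.2782 × 0.7838 = 0.2181 d⁻¹.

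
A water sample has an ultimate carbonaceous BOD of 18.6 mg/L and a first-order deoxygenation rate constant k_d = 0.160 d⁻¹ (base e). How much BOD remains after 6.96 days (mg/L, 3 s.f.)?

L_t = L₀ e^(−k_d t) = 18.6 × e^(−0.160×6.96) = 18.6 × 0.3284 = 6.108 mg/L.

L ≈ 6.11 mg/L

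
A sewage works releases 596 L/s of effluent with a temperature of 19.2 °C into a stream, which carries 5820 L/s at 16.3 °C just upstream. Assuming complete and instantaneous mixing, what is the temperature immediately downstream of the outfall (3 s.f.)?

16.6 °C

Flow-weighted mixing: C = (Q_r C_r + Q_w C_w)/(Q_r + Q_w)
= (5820×16.3 + 596×19.2)/(5820 + 596) = 106300/6416 = 16.57 °C.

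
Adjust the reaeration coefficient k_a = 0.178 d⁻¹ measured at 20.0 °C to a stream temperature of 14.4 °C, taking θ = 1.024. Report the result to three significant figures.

k_a(T₂) = k_a(T₁) · θ^(T₂−T₁) = 0.178 × 1.024^(14.4−20.0)
= 0.178 × 1.024^-5.60 = 0.178 × 0.8756 = 0.1559 d⁻¹.

k_a ≈ 0.156 d⁻¹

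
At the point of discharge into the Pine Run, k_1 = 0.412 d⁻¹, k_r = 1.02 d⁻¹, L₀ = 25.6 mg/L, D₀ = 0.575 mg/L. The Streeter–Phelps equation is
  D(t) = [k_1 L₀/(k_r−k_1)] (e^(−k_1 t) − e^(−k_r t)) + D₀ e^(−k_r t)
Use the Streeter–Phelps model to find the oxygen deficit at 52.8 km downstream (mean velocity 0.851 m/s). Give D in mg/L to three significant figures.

Travel time t = x/v = 52.8 km / (0.851 m/s) = 52800 m / 0.851 m/s = 62040 s = 0.7181 d.
k_1 L₀/(k_r−k_1) = 0.412×25.6/(1.02−0.412) = 10.55/0.6080 = 17.35 mg/L.
e^(−k_1 t) = e^(−0.412×0.7181) = 0.7439; e^(−k_r t) = e^(−1.02×0.7181) = 0.4807.
D = 17.35 × (0.7439 − 0.4807) + 0.575 × 0.4807 = 4.565 + 0.2764 = 4.842 mg/L.

D ≈ 4.84 mg/L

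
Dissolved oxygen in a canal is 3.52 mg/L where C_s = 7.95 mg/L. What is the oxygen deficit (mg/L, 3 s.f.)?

D ≈ 4.43 mg/L

D = C_s − C = 7.95 − 3.52 = 4.43 mg/L.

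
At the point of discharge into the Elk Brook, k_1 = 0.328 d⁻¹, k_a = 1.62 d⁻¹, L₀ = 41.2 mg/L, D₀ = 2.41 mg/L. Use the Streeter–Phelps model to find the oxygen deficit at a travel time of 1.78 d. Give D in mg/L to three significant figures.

k_1 L₀/(k_a−k_1) = 0.328×41.2/(1.62−0.328) = 13.51/1.292 = 10.46 mg/L.
e^(−k_1 t) = e^(−0.328×1.780) = 0.5578; e^(−k_a t) = e^(−1.62×1.780) = 0.05593.
D = 10.46 × (0.5578 − 0.05593) + 2.41 × 0.05593 = 5.249 + 0.1348 = 5.384 mg/L.

D ≈ 5.38 mg/L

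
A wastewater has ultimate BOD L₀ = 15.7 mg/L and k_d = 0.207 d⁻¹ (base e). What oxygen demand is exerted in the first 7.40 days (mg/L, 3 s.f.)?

y ≈ 12.3 mg/L

y_t = L₀(1 − e^(−k_d t)) = 15.7 × (1 − e^(−0.207×7.40))
= 15.7 × (1 − 0.2161) = 15.7 × 0.7839 = 12.31 mg/L.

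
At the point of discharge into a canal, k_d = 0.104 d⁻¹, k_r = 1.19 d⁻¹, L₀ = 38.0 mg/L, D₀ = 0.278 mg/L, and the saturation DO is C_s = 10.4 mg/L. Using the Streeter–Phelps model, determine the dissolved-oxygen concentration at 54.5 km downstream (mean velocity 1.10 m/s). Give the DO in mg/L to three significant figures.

DO ≈ 8.67 mg/L

Travel time t = x/v = 54.5 km / (1.10 m/s) = 54500 m / 1.10 m/s = 49550 s = 0.5734 d.
k_d L₀/(k_r−k_d) = 0.104×38.0/(1.19−0.104) = 3.952/1.086 = 3.639 mg/L.
e^(−k_d t) = e^(−0.104×0.5734) = 0.9421; e^(−k_r t) = e^(−1.19×0.5734) = 0.5054.
D = 3.639 × (0.9421 − 0.5054) + 0.278 × 0.5054 = 1.589 + 0.1405 = 1.730 mg/L.
DO = C_s − D = 10.4 − 1.730 = 8.670 mg/L.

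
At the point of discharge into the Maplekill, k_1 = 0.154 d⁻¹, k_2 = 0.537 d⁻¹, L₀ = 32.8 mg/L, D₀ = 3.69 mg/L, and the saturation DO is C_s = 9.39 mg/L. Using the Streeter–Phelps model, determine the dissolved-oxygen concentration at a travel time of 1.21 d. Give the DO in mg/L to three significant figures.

DO ≈ 3.40 mg/L

k_1 L₀/(k_2−k_1) = 0.154×32.8/(0.537−0.154) = 5.051/0.3830 = 13.19 mg/L.
e^(−k_1 t) = e^(−0.154×1.210) = 0.8300; e^(−k_2 t) = e^(−0.537×1.210) = 0.5222.
D = 13.19 × (0.8300 − 0.5222) + 3.69 × 0.5222 = 4.060 + 1.927 = 5.987 mg/L.
DO = C_s − D = 9.39 − 5.987 = 3.403 mg/L.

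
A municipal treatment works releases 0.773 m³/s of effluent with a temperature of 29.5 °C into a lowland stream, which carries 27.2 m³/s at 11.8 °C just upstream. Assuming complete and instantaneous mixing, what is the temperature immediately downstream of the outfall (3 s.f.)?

12.3 °C

Flow-weighted mixing: C = (Q_r C_r + Q_w C_w)/(Q_r + Q_w)
= (27.2×11.8 + 0.773×29.5)/(27.2 + 0.773) = 343.8/27.97 = 12.29 °C.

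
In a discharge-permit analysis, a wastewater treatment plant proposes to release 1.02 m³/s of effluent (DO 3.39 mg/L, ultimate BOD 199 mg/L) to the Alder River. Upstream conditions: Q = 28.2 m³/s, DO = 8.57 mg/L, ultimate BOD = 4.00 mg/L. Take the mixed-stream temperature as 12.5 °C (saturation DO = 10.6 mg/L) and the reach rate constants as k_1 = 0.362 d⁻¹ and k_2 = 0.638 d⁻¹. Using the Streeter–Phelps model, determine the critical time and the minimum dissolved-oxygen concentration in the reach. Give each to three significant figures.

Mixed DO = (28.2×8.57 + 1.02×3.39)/(28.2+1.02) = 245.1/29.22 = 8.389 mg/L.
Mixed L₀ = (28.2×4.00 + 1.02×199)/(29.22) = 315.8/29.22 = 10.81 mg/L.
Initial deficit D₀ = C_s − DO₀ = 10.6 − 8.389 = 2.211 mg/L.
t_c = (1/0.2760) ln[(0.638/0.362)(1 − 2.211×0.2760/(0.362×10.81))] = 3.623 × ln(1.488) = 1.439 d.
D_c = (0.362/0.638) × 10.81 × e^(−0.362×1.439) = 0.5674 × 10.81 × 0.5940 = 3.642 mg/L.
Minimum DO = 10.6 − 3.642 = 6.958 mg/L.

t_c ≈ 1.44 d; minimum DO ≈ 6.96 mg/L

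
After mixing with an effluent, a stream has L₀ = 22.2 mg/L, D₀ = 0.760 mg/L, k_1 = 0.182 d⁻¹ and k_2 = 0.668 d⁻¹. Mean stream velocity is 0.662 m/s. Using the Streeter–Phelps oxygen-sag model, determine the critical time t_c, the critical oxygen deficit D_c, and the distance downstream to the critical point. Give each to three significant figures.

At the critical point dD/dt = 0, so k_1 L₀ e^(−k_1 t) = k_2 D. Substituting D(t) from the Streeter–Phelps equation and solving for t gives
t_c = ln[(k_2/k_1)(1 − D₀(k_2−k_1)/(k_1 L₀))] / (k_2−k_1).
Here k_2−k_1 = 0.4860 d⁻¹ and 1 − D₀(k_2−k_1)/(k_1 L₀) = 1 − 0.760×0.4860/(0.182×22.2) = 0.9086, so
t_c = ln(3.670 × 0.9086) / 0.4860 = 1.204 / 0.4860 = 2.478 d.
D_c = (k_1/k_2) L₀ e^(−k_1 t_c) = (0.182/0.668) × 22.2 × e^(−0.182×2.478) = 0.2725 × 22.2 × 0.6370 = 3.853 mg/L.
x_c = v t_c = 0.662 m/s × 2.478 d × 86400 s/d = 141700 m ≈ 142 km.

t_c ≈ 2.48 d; D_c ≈ 3.85 mg/L; x_c ≈ 142 km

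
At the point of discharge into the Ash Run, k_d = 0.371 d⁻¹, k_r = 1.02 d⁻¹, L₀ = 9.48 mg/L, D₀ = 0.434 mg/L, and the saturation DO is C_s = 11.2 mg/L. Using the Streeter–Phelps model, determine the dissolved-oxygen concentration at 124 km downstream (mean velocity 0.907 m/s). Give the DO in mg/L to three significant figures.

DO ≈ 9.18 mg/L

Travel time t = x/v = 124 km / (0.907 m/s) = 124000 m / 0.907 m/s = 136700 s = 1.582 d.
k_d L₀/(k_r−k_d) = 0.371×9.48/(1.02−0.371) = 3.517/0.6490 = 5.419 mg/L.
e^(−k_d t) = e^(−0.371×1.582) = 0.5560; e^(−k_r t) = e^(−1.02×1.582) = 0.1991.
D = 5.419 × (0.5560 − 0.1991) + 0.434 × 0.1991 = 1.934 + 0.08641 = 2.020 mg/L.
DO = C_s − D = 11.2 − 2.020 = 9.180 mg/L.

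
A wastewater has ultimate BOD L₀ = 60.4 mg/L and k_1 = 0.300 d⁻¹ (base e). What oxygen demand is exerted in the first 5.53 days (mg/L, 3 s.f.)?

y_t = L₀(1 − e^(−k_1 t)) = 60.4 × (1 − e^(−0.300×5.53))
= 60.4 × (1 − 0.1903) = 60.4 × 0.8097 = 48.90 mg/L.

y ≈ 48.9 mg/L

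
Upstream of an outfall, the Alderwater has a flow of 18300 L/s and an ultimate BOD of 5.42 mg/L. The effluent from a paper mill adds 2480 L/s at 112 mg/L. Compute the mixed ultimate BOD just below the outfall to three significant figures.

Flow-weighted mixing: C = (Q_r C_r + Q_w C_w)/(Q_r + Q_w)
= (18300×5.42 + 2480×112)/(18300 + 2480) = 376900/20780 = 18.14 mg/L.

18.1 mg/L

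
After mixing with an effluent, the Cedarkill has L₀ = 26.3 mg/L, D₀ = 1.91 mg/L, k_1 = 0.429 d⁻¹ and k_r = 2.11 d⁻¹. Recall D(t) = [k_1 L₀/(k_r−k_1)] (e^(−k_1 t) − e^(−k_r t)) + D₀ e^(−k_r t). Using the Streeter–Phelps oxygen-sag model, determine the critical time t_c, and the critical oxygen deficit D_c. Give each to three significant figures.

With k_r/k_1 = 4.918 and 1 − D₀(k_r−k_1)/(k_1 L₀) = 0.7154,
t_c = ln(4.918 × 0.7154) / (2.11 − 0.429) = ln(3.519) / 1.681 = 1.258/1.681 = 0.7484 d.
D_c = (k_1/k_r) L₀ e^(−k_1 t_c) = (0.429/2.11) × 26.3 × e^(−0.429×0.7484) = 0.2033 × 26.3 × 0.7254 = 3.879 mg/L.

t_c ≈ 0.748 d; D_c ≈ 3.88 mg/L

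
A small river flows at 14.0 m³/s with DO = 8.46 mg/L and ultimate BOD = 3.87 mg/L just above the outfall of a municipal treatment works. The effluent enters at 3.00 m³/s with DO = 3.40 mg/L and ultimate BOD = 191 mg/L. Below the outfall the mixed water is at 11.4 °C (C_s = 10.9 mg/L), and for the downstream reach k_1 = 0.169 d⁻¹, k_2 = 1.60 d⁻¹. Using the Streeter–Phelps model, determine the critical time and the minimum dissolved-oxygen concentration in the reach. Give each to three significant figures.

Mixed DO = (14.0×8.46 + 3.00×3.40)/(14.0+3.00) = 128.6/17.00 = 7.567 mg/L.
Mixed L₀ = (14.0×3.87 + 3.00×191)/(17.00) = 627.2/17.00 = 36.89 mg/L.
Initial deficit D₀ = C_s − DO₀ = 10.9 − 7.567 = 3.333 mg/L.
t_c = (1/1.431) ln[(1.60/0.169)(1 − 3.333×1.431/(0.169×36.89))] = 0.6988 × ln(2.225) = 0.5590 d.
D_c = (0.169/1.60) × 36.89 × e^(−0.169×0.5590) = 0.1056 × 36.89 × 0.9099 = 3.546 mg/L.
Minimum DO = 10.9 − 3.546 = 7.354 mg/L.

t_c ≈ 0.559 d; minimum DO ≈ 7.35 mg/L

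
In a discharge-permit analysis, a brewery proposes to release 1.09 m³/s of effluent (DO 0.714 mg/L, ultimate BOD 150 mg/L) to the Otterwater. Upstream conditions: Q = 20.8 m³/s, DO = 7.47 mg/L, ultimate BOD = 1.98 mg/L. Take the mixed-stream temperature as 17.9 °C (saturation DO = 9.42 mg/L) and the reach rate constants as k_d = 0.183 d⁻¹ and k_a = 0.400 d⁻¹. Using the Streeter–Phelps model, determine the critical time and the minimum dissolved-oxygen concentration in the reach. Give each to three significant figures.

t_c ≈ 2.03 d; minimum DO ≈ 6.47 mg/L

Mixed DO = (20.8×7.47 + 1.09×0.714)/(20.8+1.09) = 156.2/21.89 = 7.134 mg/L.
Mixed L₀ = (20.8×1.98 + 1.09×150)/(21.89) = 204.7/21.89 = 9.351 mg/L.
Initial deficit D₀ = C_s − DO₀ = 9.42 − 7.134 = 2.286 mg/L.
t_c = (1/0.2170) ln[(0.400/0.183)(1 − 2.286×0.2170/(0.183×9.351))] = 4.608 × ln(1.552) = 2.026 d.
D_c = (0.183/0.400) × 9.351 × e^(−0.183×2.026) = 0.4575 × 9.351 × 0.6903 = 2.953 mg/L.
Minimum DO = 9.42 − 2.953 = 6.467 mg/L.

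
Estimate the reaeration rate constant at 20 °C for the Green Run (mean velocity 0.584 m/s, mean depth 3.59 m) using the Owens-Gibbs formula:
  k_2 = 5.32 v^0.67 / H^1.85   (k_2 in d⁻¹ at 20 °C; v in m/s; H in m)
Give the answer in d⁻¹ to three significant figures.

k_2 = 5.32 × 0.584^0.67 / 3.59^1.85 = 5.32 × 0.6974 / 10.64 = 0.3487 d⁻¹.

k_2 ≈ 0.349 d⁻¹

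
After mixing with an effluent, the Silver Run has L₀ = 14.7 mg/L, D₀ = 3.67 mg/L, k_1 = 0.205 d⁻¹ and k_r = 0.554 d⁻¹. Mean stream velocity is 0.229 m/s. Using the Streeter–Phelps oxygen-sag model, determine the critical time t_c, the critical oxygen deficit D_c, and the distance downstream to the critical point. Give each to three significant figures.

t_c ≈ 1.26 d; D_c ≈ 4.20 mg/L; x_c ≈ 25.0 km

With k_r/k_1 = 2.702 and 1 − D₀(k_r−k_1)/(k_1 L₀) = 0.5750,
t_c = ln(2.702 × 0.5750) / (0.554 − 0.205) = ln(1.554) / 0.3490 = 0.4407/0.3490 = 1.263 d.
D_c = (k_1/k_r) L₀ e^(−k_1 t_c) = (0.205/0.554) × 14.7 × e^(−0.205×1.263) = 0.3700 × 14.7 × 0.7719 = 4.199 mg/L.
x_c = v t_c = 0.229 m/s × 1.263 d × 86400 s/d = 24990 m ≈ 25.0 km.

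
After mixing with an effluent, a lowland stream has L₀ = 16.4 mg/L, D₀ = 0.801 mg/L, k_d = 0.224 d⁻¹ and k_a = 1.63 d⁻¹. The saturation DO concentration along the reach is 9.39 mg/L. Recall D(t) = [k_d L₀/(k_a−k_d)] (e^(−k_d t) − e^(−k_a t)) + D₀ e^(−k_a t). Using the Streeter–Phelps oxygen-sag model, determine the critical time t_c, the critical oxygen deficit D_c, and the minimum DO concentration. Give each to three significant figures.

t_c ≈ 1.15 d; D_c ≈ 1.74 mg/L; min DO ≈ 7.65 mg/L

With k_a/k_d = 7.277 and 1 − D₀(k_a−k_d)/(k_d L₀) = 0.6934,
t_c = ln(7.277 × 0.6934) / (1.63 − 0.224) = ln(5.046) / 1.406 = 1.619/1.406 = 1.151 d.
L(t_c) = L₀ e^(−k_d t_c) = 16.4 × 0.7727 = 12.67 mg/L, and at the critical point k_a D_c = k_d L, so D_c = (0.224/1.63) × 12.67 = 1.741 mg/L.
Minimum DO = C_s − D_c = 9.39 − 1.741 = 7.649 mg/L.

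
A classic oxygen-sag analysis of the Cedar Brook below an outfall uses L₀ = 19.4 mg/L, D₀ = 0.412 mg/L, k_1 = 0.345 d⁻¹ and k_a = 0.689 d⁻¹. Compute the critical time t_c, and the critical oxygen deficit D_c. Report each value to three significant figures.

t_c ≈ 1.95 d; D_c ≈ 4.96 mg/L

t_c = [1/(k_a−k_1)] ln[(k_a/k_1)(1 − D₀(k_a−k_1)/(k_1 L₀))]
= [1/(0.689−0.345)] ln[(0.689/0.345)(1 − 0.412×0.3440/(0.345×19.4))]
= (1/0.3440) ln[1.997 × 0.9788] = 2.907 × ln(1.955) = 2.907 × 0.6703 = 1.949 d.
D_c = (k_1/k_a) L₀ e^(−k_1 t_c) = (0.345/0.689) × 19.4 × e^(−0.345×1.949) = 0.5007 × 19.4 × 0.5106 = 4.960 mg/L.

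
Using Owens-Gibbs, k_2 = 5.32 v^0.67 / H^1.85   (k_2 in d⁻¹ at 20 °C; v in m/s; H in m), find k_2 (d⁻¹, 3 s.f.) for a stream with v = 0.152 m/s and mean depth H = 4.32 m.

k_2 ≈ 0.100 d⁻¹

k_2 = 5.32 × 0.152^0.67 / 4.32^1.85 = 5.32 × 0.2830 / 14.98 = 0.1005 d⁻¹.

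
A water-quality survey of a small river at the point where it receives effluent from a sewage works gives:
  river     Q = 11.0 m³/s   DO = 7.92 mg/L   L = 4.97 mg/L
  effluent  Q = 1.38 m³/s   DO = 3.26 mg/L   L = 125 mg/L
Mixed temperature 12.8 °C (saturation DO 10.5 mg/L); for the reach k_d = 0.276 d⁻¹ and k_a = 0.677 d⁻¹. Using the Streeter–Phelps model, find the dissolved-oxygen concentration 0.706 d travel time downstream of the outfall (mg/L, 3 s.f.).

DO ≈ 6.02 mg/L

Mixed DO = (11.0×7.92 + 1.38×3.26)/(11.0+1.38) = 91.62/12.38 = 7.401 mg/L.
Mixed L₀ = (11.0×4.97 + 1.38×125)/(12.38) = 227.2/12.38 = 18.35 mg/L.
Initial deficit D₀ = C_s − DO₀ = 10.5 − 7.401 = 3.099 mg/L.
D(0.706) = [0.276×18.35/(0.677−0.276)](e^(−0.276×0.706) − e^(−0.677×0.706)) + 3.099 e^(−0.677×0.706)
= 12.63 × (0.8230 − 0.6200) + 3.099 × 0.6200 = 4.484 mg/L.
DO = 10.5 − 4.484 = 6.016 mg/L.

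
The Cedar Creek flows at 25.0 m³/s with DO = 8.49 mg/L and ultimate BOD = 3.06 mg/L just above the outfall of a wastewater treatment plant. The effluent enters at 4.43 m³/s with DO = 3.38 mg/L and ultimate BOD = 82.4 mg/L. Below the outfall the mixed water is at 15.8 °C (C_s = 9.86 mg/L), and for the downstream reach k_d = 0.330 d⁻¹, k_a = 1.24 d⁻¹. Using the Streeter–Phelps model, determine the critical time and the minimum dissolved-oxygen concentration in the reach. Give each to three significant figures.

t_c ≈ 0.906 d; minimum DO ≈ 6.90 mg/L

Mixed DO = (25.0×8.49 + 4.43×3.38)/(25.0+4.43) = 227.2/29.43 = 7.721 mg/L.
Mixed L₀ = (25.0×3.06 + 4.43×82.4)/(29.43) = 441.5/29.43 = 15.00 mg/L.
Initial deficit D₀ = C_s − DO₀ = 9.86 − 7.721 = 2.139 mg/L.
t_c = (1/0.9100) ln[(1.24/0.330)(1 − 2.139×0.9100/(0.330×15.00))] = 1.099 × ln(2.280) = 0.9057 d.
D_c = (0.330/1.24) × 15.00 × e^(−0.330×0.9057) = 0.2661 × 15.00 × 0.7416 = 2.961 mg/L.
Minimum DO = 9.86 − 2.961 = 6.899 mg/L.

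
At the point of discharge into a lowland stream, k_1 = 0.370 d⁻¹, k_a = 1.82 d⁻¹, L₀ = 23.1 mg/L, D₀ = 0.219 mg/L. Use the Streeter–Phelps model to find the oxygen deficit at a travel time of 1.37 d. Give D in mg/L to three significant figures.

k_1 L₀/(k_a−k_1) = 0.370×23.1/(1.82−0.370) = 8.547/1.450 = 5.894 mg/L.
e^(−k_1 t) = e^(−0.370×1.370) = 0.6024; e^(−k_a t) = e^(−1.82×1.370) = 0.08263.
D = 5.894 × (0.6024 − 0.08263) + 0.219 × 0.08263 = 3.064 + 0.01810 = 3.082 mg/L.

D ≈ 3.08 mg/L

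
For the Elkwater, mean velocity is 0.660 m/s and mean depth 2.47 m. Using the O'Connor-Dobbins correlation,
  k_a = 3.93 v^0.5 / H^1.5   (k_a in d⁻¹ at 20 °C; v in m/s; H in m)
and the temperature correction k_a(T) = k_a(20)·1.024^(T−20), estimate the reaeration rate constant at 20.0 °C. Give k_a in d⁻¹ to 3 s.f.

k_a(20) = 3.93 × 0.660^0.5 / 2.47^1.5 = 3.93 × 0.8124 / 3.882 = 0.8225 d⁻¹.
k_a(20.0) = 0.8225 × 1.024^(20.0−20) = 0.8225 × 1.000 = 0.8225 d⁻¹.

k_a ≈ 0.822 d⁻¹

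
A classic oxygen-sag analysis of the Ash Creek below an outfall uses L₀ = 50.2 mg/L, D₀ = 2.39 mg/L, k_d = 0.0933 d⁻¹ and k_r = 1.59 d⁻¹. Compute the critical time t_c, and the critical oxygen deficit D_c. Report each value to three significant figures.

t_c ≈ 0.931 d; D_c ≈ 2.70 mg/L

t_c = [1/(k_r−k_d)] ln[(k_r/k_d)(1 − D₀(k_r−k_d)/(k_d L₀))]
= [1/(1.59−0.0933)] ln[(1.59/0.0933)(1 − 2.39×1.497/(0.0933×50.2))]
= (1/1.497) ln[17.04 × 0.2363] = 0.6681 × ln(4.026) = 0.6681 × 1.393 = 0.9306 d.
L(t_c) = L₀ e^(−k_d t_c) = 50.2 × 0.9168 = 46.03 mg/L, and at the critical point k_r D_c = k_d L, so D_c = (0.0933/1.59) × 46.03 = 2.701 mg/L.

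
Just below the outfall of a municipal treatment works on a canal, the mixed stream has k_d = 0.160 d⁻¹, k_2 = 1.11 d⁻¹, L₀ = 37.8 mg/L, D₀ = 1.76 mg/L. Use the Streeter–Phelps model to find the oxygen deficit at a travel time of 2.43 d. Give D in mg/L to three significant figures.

k_d L₀/(k_2−k_d) = 0.160×37.8/(1.11−0.160) = 6.048/0.9500 = 6.366 mg/L.
e^(−k_d t) = e^(−0.160×2.430) = 0.6779; e^(−k_2 t) = e^(−1.11×2.430) = 0.06739.
D = 6.366 × (0.6779 − 0.06739) + 1.76 × 0.06739 = 3.887 + 0.1186 = 4.005 mg/L.

D ≈ 4.01 mg/L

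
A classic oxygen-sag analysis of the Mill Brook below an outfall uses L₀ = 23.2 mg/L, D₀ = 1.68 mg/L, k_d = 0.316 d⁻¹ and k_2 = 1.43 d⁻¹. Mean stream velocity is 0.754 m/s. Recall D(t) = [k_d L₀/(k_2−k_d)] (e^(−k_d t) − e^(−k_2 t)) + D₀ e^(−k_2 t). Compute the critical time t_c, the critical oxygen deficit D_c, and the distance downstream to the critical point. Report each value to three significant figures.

At the critical point dD/dt = 0, so k_d L₀ e^(−k_d t) = k_2 D. Substituting D(t) from the Streeter–Phelps equation and solving for t gives
t_c = ln[(k_2/k_d)(1 − D₀(k_2−k_d)/(k_d L₀))] / (k_2−k_d).
Here k_2−k_d = 1.114 d⁻¹ and 1 − D₀(k_2−k_d)/(k_d L₀) = 1 − 1.68×1.114/(0.316×23.2) = 0.7447, so
t_c = ln(4.525 × 0.7447) / 1.114 = 1.215 / 1.114 = 1.091 d.
D_c = (k_d/k_2) L₀ e^(−k_d t_c) = (0.316/1.43) × 23.2 × e^(−0.316×1.091) = 0.2210 × 23.2 × 0.7085 = 3.632 mg/L.
x_c = v t_c = 0.754 m/s × 1.091 d × 86400 s/d = 71050 m ≈ 71.0 km.

t_c ≈ 1.09 d; D_c ≈ 3.63 mg/L; x_c ≈ 71.0 km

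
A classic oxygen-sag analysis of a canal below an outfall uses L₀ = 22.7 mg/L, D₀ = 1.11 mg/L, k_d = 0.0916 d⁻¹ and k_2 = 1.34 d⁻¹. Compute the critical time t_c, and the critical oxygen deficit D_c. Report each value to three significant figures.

t_c ≈ 1.27 d; D_c ≈ 1.38 mg/L

t_c = [1/(k_2−k_d)] ln[(k_2/k_d)(1 − D₀(k_2−k_d)/(k_d L₀))]
= [1/(1.34−0.0916)] ln[(1.34/0.0916)(1 − 1.11×1.248/(0.0916×22.7))]
= (1/1.248) ln[14.63 × 0.3336] = 0.8010 × ln(4.880) = 0.8010 × 1.585 = 1.270 d.
D_c = (k_d/k_2) L₀ e^(−k_d t_c) = (0.0916/1.34) × 22.7 × e^(−0.0916×1.270) = 0.06836 × 22.7 × 0.8902 = 1.381 mg/L.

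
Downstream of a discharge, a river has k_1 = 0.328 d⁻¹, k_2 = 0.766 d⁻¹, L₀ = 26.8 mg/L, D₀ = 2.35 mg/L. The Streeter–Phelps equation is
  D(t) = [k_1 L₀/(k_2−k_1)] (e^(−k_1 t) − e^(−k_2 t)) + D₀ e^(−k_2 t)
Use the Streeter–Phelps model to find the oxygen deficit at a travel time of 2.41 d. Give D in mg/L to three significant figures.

k_1 L₀/(k_2−k_1) = 0.328×26.8/(0.766−0.328) = 8.790/0.4380 = 20.07 mg/L.
e^(−k_1 t) = e^(−0.328×2.410) = 0.4536; e^(−k_2 t) = e^(−0.766×2.410) = 0.1579.
D = 20.07 × (0.4536 − 0.1579) + 2.35 × 0.1579 = 5.936 + 0.3710 = 6.307 mg/L.

D ≈ 6.31 mg/L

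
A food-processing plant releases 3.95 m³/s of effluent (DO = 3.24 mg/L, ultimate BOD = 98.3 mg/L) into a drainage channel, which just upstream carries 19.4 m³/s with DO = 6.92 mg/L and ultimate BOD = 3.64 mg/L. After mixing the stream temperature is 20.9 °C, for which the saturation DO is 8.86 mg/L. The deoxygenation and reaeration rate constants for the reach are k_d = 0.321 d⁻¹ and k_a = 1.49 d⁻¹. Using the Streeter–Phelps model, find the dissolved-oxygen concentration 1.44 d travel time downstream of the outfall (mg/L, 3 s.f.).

DO ≈ 5.79 mg/L

Mixed DO = (19.4×6.92 + 3.95×3.24)/(19.4+3.95) = 147.0/23.35 = 6.297 mg/L.
Mixed L₀ = (19.4×3.64 + 3.95×98.3)/(23.35) = 458.9/23.35 = 19.65 mg/L.
Initial deficit D₀ = C_s − DO₀ = 8.86 − 6.297 = 2.563 mg/L.
D(1.44) = [0.321×19.65/(1.49−0.321)](e^(−0.321×1.44) − e^(−1.49×1.44)) + 2.563 e^(−1.49×1.44)
= 5.397 × (0.6299 − 0.1170) + 2.563 × 0.1170 = 3.068 mg/L.
DO = 8.86 − 3.068 = 5.792 mg/L.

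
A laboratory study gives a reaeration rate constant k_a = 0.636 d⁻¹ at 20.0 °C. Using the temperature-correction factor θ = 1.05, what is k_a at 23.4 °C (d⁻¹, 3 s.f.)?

k_a(T₂) = k_a(T₁) · θ^(T₂−T₁) = 0.636 × 1.05^(23.4−20.0)
= 0.636 × 1.05^3.40 = 0.636 × 1.180 = 0.7508 d⁻¹.

k_a ≈ 0.751 d⁻¹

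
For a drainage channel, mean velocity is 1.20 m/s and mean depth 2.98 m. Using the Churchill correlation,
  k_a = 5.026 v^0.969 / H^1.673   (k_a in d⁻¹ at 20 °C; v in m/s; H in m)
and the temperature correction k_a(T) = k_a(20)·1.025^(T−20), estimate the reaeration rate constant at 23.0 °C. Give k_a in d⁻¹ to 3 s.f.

k_a(20) = 5.026 × 1.20^0.969 / 2.98^1.673 = 5.026 × 1.193 / 6.214 = 0.9651 d⁻¹.
k_a(23.0) = 0.9651 × 1.025^(23.0−20) = 0.9651 × 1.077 = 1.039 d⁻¹.

k_a ≈ 1.04 d⁻¹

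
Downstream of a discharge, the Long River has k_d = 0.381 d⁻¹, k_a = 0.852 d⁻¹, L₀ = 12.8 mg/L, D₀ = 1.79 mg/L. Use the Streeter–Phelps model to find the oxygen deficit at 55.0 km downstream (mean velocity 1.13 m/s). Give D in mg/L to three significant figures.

Travel time t = x/v = 55.0 km / (1.13 m/s) = 55000 m / 1.13 m/s = 48670 s = 0.5633 d.
k_d L₀/(k_a−k_d) = 0.381×12.8/(0.852−0.381) = 4.877/0.4710 = 10.35 mg/L.
e^(−k_d t) = e^(−0.381×0.5633) = 0.8068; e^(−k_a t) = e^(−0.852×0.5633) = 0.6188.
D = 10.35 × (0.8068 − 0.6188) + 1.79 × 0.6188 = 1.947 + 1.108 = 3.055 mg/L.

D ≈ 3.05 mg/L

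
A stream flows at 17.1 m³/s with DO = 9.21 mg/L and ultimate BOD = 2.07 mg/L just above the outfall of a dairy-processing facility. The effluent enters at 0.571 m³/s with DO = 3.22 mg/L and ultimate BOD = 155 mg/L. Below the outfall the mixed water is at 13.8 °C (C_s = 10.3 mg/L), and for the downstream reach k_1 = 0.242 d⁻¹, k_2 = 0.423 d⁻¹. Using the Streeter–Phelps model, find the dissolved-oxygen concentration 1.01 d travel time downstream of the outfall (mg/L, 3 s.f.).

DO ≈ 8.24 mg/L

Mixed DO = (17.1×9.21 + 0.571×3.22)/(17.1+0.571) = 159.3/17.67 = 9.016 mg/L.
Mixed L₀ = (17.1×2.07 + 0.571×155)/(17.67) = 123.9/17.67 = 7.012 mg/L.
Initial deficit D₀ = C_s − DO₀ = 10.3 − 9.016 = 1.284 mg/L.
D(1.01) = [0.242×7.012/(0.423−0.242)](e^(−0.242×1.01) − e^(−0.423×1.01)) + 1.284 e^(−0.423×1.01)
= 9.375 × (0.7832 − 0.6523) + 1.284 × 0.6523 = 2.064 mg/L.
DO = 10.3 − 2.064 = 8.236 mg/L.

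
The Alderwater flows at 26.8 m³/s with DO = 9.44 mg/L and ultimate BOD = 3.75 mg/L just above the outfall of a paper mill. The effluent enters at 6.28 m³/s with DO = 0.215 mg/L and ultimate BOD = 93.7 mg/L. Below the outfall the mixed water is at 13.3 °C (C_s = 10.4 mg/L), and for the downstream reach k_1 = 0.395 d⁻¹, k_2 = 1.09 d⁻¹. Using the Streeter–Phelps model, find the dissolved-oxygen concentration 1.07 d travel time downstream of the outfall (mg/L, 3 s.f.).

Mixed DO = (26.8×9.44 + 6.28×0.215)/(26.8+6.28) = 254.3/33.08 = 7.689 mg/L.
Mixed L₀ = (26.8×3.75 + 6.28×93.7)/(33.08) = 688.9/33.08 = 20.83 mg/L.
Initial deficit D₀ = C_s − DO₀ = 10.4 − 7.689 = 2.711 mg/L.
D(1.07) = [0.395×20.83/(1.09−0.395)](e^(−0.395×1.07) − e^(−1.09×1.07)) + 2.711 e^(−1.09×1.07)
= 11.84 × (0.6553 − 0.3115) + 2.711 × 0.3115 = 4.914 mg/L.
DO = 10.4 − 4.914 = 5.486 mg/L.

DO ≈ 5.49 mg/L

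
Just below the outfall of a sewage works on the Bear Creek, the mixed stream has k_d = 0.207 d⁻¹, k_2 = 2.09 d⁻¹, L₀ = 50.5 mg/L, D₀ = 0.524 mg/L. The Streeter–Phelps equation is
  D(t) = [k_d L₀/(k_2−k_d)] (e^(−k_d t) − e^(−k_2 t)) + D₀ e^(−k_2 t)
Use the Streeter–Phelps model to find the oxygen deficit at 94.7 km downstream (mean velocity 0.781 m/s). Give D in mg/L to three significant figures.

D ≈ 3.88 mg/L

Travel time t = x/v = 94.7 km / (0.781 m/s) = 94700 m / 0.781 m/s = 121300 s = 1.403 d.
k_d L₀/(k_2−k_d) = 0.207×50.5/(2.09−0.207) = 10.45/1.883 = 5.552 mg/L.
e^(−k_d t) = e^(−0.207×1.403) = 0.7479; e^(−k_2 t) = e^(−2.09×1.403) = 0.05323.
D = 5.552 × (0.7479 − 0.05323) + 0.524 × 0.05323 = 3.856 + 0.02789 = 3.884 mg/L.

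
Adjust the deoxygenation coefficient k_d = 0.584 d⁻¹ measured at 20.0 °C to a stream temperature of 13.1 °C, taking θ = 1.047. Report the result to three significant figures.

k_d ≈ 0.425 d⁻¹

k_d(T₂) = k_d(T₁) · θ^(T₂−T₁) = 0.584 × 1.047^(13.1−20.0)
= 0.584 × 1.047^-6.90 = 0.584 × 0.7284 = 0.4254 d⁻¹.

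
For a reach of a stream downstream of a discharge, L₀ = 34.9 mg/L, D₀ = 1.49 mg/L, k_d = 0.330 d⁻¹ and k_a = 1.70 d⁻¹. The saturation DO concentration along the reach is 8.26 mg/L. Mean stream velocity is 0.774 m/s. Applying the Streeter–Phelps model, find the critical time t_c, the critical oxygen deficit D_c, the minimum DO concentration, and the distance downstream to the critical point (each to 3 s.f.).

t_c ≈ 1.05 d; D_c ≈ 4.78 mg/L; min DO ≈ 3.48 mg/L; x_c ≈ 70.5 km

At the critical point dD/dt = 0, so k_d L₀ e^(−k_d t) = k_a D. Substituting D(t) from the Streeter–Phelps equation and solving for t gives
t_c = ln[(k_a/k_d)(1 − D₀(k_a−k_d)/(k_d L₀))] / (k_a−k_d).
Here k_a−k_d = 1.370 d⁻¹ and 1 − D₀(k_a−k_d)/(k_d L₀) = 1 − 1.49×1.370/(0.330×34.9) = 0.8228, so
t_c = ln(5.152 × 0.8228) / 1.370 = 1.444 / 1.370 = 1.054 d.
L(t_c) = L₀ e^(−k_d t_c) = 34.9 × 0.7062 = 24.65 mg/L, and at the critical point k_a D_c = k_d L, so D_c = (0.330/1.70) × 24.65 = 4.784 mg/L.
Minimum DO = C_s − D_c = 8.26 − 4.784 = 3.476 mg/L.
x_c = v t_c = 0.774 m/s × 1.054 d × 86400 s/d = 70500 m ≈ 70.5 km.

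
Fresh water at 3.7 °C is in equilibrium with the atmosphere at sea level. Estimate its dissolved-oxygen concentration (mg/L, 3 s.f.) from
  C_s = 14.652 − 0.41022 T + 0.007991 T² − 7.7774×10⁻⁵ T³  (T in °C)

C_s = 14.652 − 0.41022×3.7 + 0.007991×3.7² − 7.7774×10⁻⁵×3.7³ = 13.24 mg/L.

C_s ≈ 13.2 mg/L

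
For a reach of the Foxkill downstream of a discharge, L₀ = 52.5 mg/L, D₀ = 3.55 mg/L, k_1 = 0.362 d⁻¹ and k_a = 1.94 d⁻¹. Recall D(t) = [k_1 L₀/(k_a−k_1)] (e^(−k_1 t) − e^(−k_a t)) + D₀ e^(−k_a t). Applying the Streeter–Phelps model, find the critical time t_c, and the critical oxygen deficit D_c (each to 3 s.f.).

With k_a/k_1 = 5.359 and 1 − D₀(k_a−k_1)/(k_1 L₀) = 0.7052,
t_c = ln(5.359 × 0.7052) / (1.94 − 0.362) = ln(3.779) / 1.578 = 1.330/1.578 = 0.8426 d.
D_c = (k_1/k_a) L₀ e^(−k_1 t_c) = (0.362/1.94) × 52.5 × e^(−0.362×0.8426) = 0.1866 × 52.5 × 0.7371 = 7.221 mg/L.

t_c ≈ 0.843 d; D_c ≈ 7.22 mg/L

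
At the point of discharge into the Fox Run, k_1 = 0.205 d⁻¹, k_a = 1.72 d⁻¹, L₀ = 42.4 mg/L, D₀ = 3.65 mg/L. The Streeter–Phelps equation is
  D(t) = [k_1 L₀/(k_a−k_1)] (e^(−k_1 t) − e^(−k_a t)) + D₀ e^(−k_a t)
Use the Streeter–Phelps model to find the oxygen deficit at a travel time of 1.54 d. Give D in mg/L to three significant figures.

D ≈ 4.04 mg/L

k_1 L₀/(k_a−k_1) = 0.205×42.4/(1.72−0.205) = 8.692/1.515 = 5.737 mg/L.
e^(−k_1 t) = e^(−0.205×1.540) = 0.7293; e^(−k_a t) = e^(−1.72×1.540) = 0.07074.
D = 5.737 × (0.7293 − 0.07074) + 3.65 × 0.07074 = 3.778 + 0.2582 = 4.036 mg/L.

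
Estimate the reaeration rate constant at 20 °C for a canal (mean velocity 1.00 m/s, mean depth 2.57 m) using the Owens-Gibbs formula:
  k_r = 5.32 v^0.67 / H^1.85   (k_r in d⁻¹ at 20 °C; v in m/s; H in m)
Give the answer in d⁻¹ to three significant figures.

k_r = 5.32 × 1.00^0.67 / 2.57^1.85 = 5.32 × 1.000 / 5.733 = 0.9280 d⁻¹.

k_r ≈ 0.928 d⁻¹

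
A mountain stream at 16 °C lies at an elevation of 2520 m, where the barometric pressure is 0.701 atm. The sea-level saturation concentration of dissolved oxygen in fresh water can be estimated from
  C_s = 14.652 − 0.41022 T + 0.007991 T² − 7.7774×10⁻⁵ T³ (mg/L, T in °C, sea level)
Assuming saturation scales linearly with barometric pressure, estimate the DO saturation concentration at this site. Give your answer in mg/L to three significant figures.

At sea level: C_s = 14.652 − 0.41022×16 + 0.007991×16² − 7.7774×10⁻⁵×16³ = 9.816 mg/L.
Pressure correction: C_s' = 9.816 × 0.701 = 6.881 mg/L.

C_s ≈ 6.88 mg/L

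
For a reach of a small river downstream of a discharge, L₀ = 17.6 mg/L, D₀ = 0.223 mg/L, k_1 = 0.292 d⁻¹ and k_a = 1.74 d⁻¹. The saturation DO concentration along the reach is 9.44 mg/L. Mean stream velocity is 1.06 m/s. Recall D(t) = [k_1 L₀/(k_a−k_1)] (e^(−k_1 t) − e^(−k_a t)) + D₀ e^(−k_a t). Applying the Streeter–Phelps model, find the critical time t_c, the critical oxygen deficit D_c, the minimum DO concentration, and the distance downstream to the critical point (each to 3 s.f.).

t_c ≈ 1.19 d; D_c ≈ 2.09 mg/L; min DO ≈ 7.35 mg/L; x_c ≈ 109 km

With k_a/k_1 = 5.959 and 1 − D₀(k_a−k_1)/(k_1 L₀) = 0.9372,
t_c = ln(5.959 × 0.9372) / (1.74 − 0.292) = ln(5.584) / 1.448 = 1.720/1.448 = 1.188 d.
L(t_c) = L₀ e^(−k_1 t_c) = 17.6 × 0.7069 = 12.44 mg/L, and at the critical point k_a D_c = k_1 L, so D_c = (0.292/1.74) × 12.44 = 2.088 mg/L.
Minimum DO = C_s − D_c = 9.44 − 2.088 = 7.352 mg/L.
x_c = v t_c = 1.06 m/s × 1.188 d × 86400 s/d = 108800 m ≈ 109 km.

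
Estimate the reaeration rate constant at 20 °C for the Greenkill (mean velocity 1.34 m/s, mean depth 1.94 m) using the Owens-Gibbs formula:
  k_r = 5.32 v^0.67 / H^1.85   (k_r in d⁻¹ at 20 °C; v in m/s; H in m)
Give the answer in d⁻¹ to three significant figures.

k_r ≈ 1.90 d⁻¹

k_r = 5.32 × 1.34^0.67 / 1.94^1.85 = 5.32 × 1.217 / 3.407 = 1.899 d⁻¹.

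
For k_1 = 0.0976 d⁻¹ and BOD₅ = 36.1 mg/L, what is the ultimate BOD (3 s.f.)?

L₀ ≈ 93.5 mg/L

BOD₅ = L₀(1 − e^(−5k_1)) ⇒ L₀ = BOD₅ / (1 − e^(−5×0.0976))
= 36.1 / (1 − 0.6139) = 36.1 / 0.3861 = 93.49 mg/L.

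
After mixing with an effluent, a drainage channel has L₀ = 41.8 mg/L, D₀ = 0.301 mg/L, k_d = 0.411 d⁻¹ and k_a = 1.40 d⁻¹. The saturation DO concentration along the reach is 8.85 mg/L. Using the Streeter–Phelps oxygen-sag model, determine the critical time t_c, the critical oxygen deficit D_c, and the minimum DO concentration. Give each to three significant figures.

With k_a/k_d = 3.406 and 1 − D₀(k_a−k_d)/(k_d L₀) = 0.9827,
t_c = ln(3.406 × 0.9827) / (1.40 − 0.411) = ln(3.347) / 0.9890 = 1.208/0.9890 = 1.222 d.
L(t_c) = L₀ e^(−k_d t_c) = 41.8 × 0.6053 = 25.30 mg/L, and at the critical point k_a D_c = k_d L, so D_c = (0.411/1.40) × 25.30 = 7.427 mg/L.
Minimum DO = C_s − D_c = 8.85 − 7.427 = 1.423 mg/L.

t_c ≈ 1.22 d; D_c ≈ 7.43 mg/L; min DO ≈ 1.42 mg/L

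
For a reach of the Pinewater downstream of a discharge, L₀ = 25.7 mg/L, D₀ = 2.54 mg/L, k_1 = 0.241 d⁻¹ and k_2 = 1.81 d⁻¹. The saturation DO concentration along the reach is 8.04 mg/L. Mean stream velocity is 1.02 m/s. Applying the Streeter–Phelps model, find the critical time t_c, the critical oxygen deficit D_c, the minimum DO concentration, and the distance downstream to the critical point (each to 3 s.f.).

At the critical point dD/dt = 0, so k_1 L₀ e^(−k_1 t) = k_2 D. Substituting D(t) from the Streeter–Phelps equation and solving for t gives
t_c = ln[(k_2/k_1)(1 − D₀(k_2−k_1)/(k_1 L₀))] / (k_2−k_1).
Here k_2−k_1 = 1.569 d⁻¹ and 1 − D₀(k_2−k_1)/(k_1 L₀) = 1 − 2.54×1.569/(0.241×25.7) = 0.3566, so
t_c = ln(7.510 × 0.3566) / 1.569 = 0.9850 / 1.569 = 0.6278 d.
L(t_c) = L₀ e^(−k_1 t_c) = 25.7 × 0.8596 = 22.09 mg/L, and at the critical point k_2 D_c = k_1 L, so D_c = (0.241/1.81) × 22.09 = 2.941 mg/L.
Minimum DO = C_s − D_c = 8.04 − 2.941 = 5.099 mg/L.
x_c = v t_c = 1.02 m/s × 0.6278 d × 86400 s/d = 55330 m ≈ 55.3 km.

t_c ≈ 0.628 d; D_c ≈ 2.94 mg/L; min DO ≈ 5.10 mg/L; x_c ≈ 55.3 km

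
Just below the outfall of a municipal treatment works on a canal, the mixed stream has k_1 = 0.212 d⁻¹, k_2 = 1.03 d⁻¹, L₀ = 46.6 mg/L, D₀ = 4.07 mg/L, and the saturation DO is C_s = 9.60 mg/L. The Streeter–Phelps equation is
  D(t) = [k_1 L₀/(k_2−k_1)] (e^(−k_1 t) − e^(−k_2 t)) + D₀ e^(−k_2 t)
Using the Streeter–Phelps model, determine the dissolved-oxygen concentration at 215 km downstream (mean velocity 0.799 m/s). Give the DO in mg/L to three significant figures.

Travel time t = x/v = 215 km / (0.799 m/s) = 215000 m / 0.799 m/s = 269100 s = 3.114 d.
k_1 L₀/(k_2−k_1) = 0.212×46.6/(1.03−0.212) = 9.879/0.8180 = 12.08 mg/L.
e^(−k_1 t) = e^(−0.212×3.114) = 0.5167; e^(−k_2 t) = e^(−1.03×3.114) = 0.04044.
D = 12.08 × (0.5167 − 0.04044) + 4.07 × 0.04044 = 5.752 + 0.1646 = 5.917 mg/L.
DO = C_s − D = 9.60 − 5.917 = 3.683 mg/L.

DO ≈ 3.68 mg/L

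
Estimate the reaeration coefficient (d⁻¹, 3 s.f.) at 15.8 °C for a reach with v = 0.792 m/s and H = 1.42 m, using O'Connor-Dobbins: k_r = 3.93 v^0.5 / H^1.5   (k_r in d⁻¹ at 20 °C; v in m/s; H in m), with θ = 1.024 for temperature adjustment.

k_r ≈ 1.87 d⁻¹

k_r(20) = 3.93 × 0.792^0.5 / 1.42^1.5 = 3.93 × 0.8899 / 1.692 = 2.067 d⁻¹.
k_r(15.8) = 2.067 × 1.024^(15.8−20) = 2.067 × 0.9052 = 1.871 d⁻¹.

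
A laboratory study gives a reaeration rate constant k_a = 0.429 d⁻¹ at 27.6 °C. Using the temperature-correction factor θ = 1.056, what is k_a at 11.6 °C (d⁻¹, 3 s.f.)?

k_a ≈ 0.179 d⁻¹

k_a(T₂) = k_a(T₁) · θ^(T₂−T₁) = 0.429 × 1.056^(11.6−27.6)
= 0.429 × 1.056^-16.0 = 0.429 × 0.4182 = 0.1794 d⁻¹.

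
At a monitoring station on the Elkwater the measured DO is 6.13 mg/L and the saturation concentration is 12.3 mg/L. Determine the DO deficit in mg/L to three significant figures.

D ≈ 6.17 mg/L

D = C_s − C = 12.3 − 6.13 = 6.17 mg/L.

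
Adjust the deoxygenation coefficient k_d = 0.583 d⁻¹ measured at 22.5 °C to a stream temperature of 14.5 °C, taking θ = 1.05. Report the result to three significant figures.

k_d ≈ 0.395 d⁻¹

k_d(T₂) = k_d(T₁) · θ^(T₂−T₁) = 0.583 × 1.05^(14.5−22.5)
= 0.583 × 1.05^-8.00 = 0.583 × 0.6768 = 0.3946 d⁻¹.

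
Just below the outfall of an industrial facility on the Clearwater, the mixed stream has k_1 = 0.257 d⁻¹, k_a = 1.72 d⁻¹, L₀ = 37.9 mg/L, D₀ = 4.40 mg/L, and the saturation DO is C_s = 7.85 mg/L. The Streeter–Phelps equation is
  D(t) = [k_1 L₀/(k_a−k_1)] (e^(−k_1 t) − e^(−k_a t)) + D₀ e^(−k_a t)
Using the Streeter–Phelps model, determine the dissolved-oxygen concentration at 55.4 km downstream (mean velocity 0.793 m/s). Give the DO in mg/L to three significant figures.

DO ≈ 3.00 mg/L

Travel time t = x/v = 55.4 km / (0.793 m/s) = 55400 m / 0.793 m/s = 69860 s = 0.8086 d.
k_1 L₀/(k_a−k_1) = 0.257×37.9/(1.72−0.257) = 9.740/1.463 = 6.658 mg/L.
e^(−k_1 t) = e^(−0.257×0.8086) = 0.8124; e^(−k_a t) = e^(−1.72×0.8086) = 0.2489.
D = 6.658 × (0.8124 − 0.2489) + 4.40 × 0.2489 = 3.752 + 1.095 = 4.847 mg/L.
DO = C_s − D = 7.85 − 4.847 = 3.003 mg/L.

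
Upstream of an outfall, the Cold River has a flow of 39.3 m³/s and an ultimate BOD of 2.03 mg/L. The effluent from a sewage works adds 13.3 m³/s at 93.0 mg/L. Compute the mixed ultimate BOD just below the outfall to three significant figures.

25.0 mg/L

Flow-weighted mixing: C = (Q_r C_r + Q_w C_w)/(Q_r + Q_w)
= (39.3×2.03 + 13.3×93.0)/(39.3 + 13.3) = 1317/52.60 = 25.03 mg/L.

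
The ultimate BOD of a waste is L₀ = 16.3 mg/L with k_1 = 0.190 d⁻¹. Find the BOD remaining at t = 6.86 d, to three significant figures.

L ≈ 4.43 mg/L

L_t = L₀ e^(−k_1 t) = 16.3 × e^(−0.190×6.86) = 16.3 × 0.2716 = 4.427 mg/L.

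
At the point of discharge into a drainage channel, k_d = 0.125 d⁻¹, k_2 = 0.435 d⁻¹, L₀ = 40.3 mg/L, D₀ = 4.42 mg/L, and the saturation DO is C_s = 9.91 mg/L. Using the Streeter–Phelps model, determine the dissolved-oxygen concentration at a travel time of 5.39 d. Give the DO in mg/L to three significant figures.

DO ≈ 2.76 mg/L

k_d L₀/(k_2−k_d) = 0.125×40.3/(0.435−0.125) = 5.037/0.3100 = 16.25 mg/L.
e^(−k_d t) = e^(−0.125×5.390) = 0.5098; e^(−k_2 t) = e^(−0.435×5.390) = 0.09588.
D = 16.25 × (0.5098 − 0.09588) + 4.42 × 0.09588 = 6.726 + 0.4238 = 7.150 mg/L.
DO = C_s − D = 9.91 − 7.150 = 2.760 mg/L.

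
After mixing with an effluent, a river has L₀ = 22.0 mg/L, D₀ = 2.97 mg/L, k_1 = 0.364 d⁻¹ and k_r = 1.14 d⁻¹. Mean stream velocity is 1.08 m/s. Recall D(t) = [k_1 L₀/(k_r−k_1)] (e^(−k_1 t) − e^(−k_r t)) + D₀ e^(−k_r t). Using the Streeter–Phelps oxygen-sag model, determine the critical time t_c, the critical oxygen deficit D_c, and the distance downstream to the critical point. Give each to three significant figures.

With k_r/k_1 = 3.132 and 1 − D₀(k_r−k_1)/(k_1 L₀) = 0.7122,
t_c = ln(3.132 × 0.7122) / (1.14 − 0.364) = ln(2.231) / 0.7760 = 0.8022/0.7760 = 1.034 d.
L(t_c) = L₀ e^(−k_1 t_c) = 22.0 × 0.6864 = 15.10 mg/L, and at the critical point k_r D_c = k_1 L, so D_c = (0.364/1.14) × 15.10 = 4.822 mg/L.
x_c = v t_c = 1.08 m/s × 1.034 d × 86400 s/d = 96470 m ≈ 96.5 km.

t_c ≈ 1.03 d; D_c ≈ 4.82 mg/L; x_c ≈ 96.5 km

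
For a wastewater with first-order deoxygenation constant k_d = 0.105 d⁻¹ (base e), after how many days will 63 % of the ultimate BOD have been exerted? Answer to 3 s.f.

y/L₀ = 1 − e^(−k_d t) = 0.63 ⇒ e^(−k_d t) = 0.370
t = −ln(0.370) / 0.105 = 0.9943 / 0.105 = 9.469 d.

t ≈ 9.47 d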